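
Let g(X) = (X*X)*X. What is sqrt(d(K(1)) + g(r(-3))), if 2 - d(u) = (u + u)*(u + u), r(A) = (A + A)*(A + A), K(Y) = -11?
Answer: sqrt(46174) ≈ 214.88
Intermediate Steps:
r(A) = 4*A**2 (r(A) = (2*A)*(2*A) = 4*A**2)
d(u) = 2 - 4*u**2 (d(u) = 2 - (u + u)*(u + u) = 2 - 2*u*2*u = 2 - 4*u**2)
g(X) = X**3 (g(X) = X**2*X = X**3)
sqrt(d(K(1)) + g(r(-3))) = sqrt((2 - 4*(-11)**2) + (4*(-3)**2)**3) = sqrt((2 - 4*121) + (4*9)**3) = sqrt((2 - 484) + 36**3) = sqrt(-482 + 46656) = sqrt(46174)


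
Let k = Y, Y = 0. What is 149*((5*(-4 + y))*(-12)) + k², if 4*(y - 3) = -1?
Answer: 11175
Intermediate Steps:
y = 11/4 (y = 3 + (¼)*(-1) = 3 - ¼ = 11/4 ≈ 2.7500)
k = 0
149*((5*(-4 + y))*(-12)) + k² = 149*((5*(-4 + 11/4))*(-12)) + 0² = 149*((5*(-5/4))*(-12)) + 0 = 149*(-25/4*(-12)) + 0 = 149*75 + 0 = 11175 + 0 = 11175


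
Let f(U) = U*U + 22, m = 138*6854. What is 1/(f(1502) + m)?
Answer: 1/3201878 ≈ 3.1232e-7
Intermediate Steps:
m = 945852
f(U) = 22 + U**2 (f(U) = U**2 + 22 = 22 + U**2)
1/(f(1502) + m) = 1/((22 + 1502**2) + 945852) = 1/((22 + 2256004) + 945852) = 1/(2256026 + 945852) = 1/3201878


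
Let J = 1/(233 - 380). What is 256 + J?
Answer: 37631/147 ≈ 255.99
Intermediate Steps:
J = -1/147 (J = 1/(-147) = -1/147 ≈ -0.0068027)
256 + J = 256 - 1/147 = 37631/147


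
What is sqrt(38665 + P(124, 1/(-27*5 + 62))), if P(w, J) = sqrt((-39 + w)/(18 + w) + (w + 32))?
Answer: sqrt(779641060 + 142*sqrt(3157654))/142 ≈ 196.67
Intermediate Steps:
P(w, J) = sqrt(32 + w + (-39 + w)/(18 + w)) (P(w, J) = sqrt((-39 + w)/(18 + w) + (32 + w)) = sqrt(32 + w + (-39 + w)/(18 + w)))
sqrt(38665 + P(124, 1/(-27*5 + 62))) = sqrt(38665 + sqrt((537 + 124**2 + 51*124)/(18 + 124))) = sqrt(38665 + sqrt((537 + 15376 + 6324)/142)) = sqrt(38665 + sqrt((1/142)*22237)) = sqrt(38665 + sqrt(22237/142)) = sqrt(38665 + sqrt(3157654)/142)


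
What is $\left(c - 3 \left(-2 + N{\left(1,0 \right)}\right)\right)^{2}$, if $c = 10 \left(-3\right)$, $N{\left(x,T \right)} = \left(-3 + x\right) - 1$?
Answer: $225$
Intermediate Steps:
$N{\left(x,T \right)} = -4 + x$
$c = -30$
$\left(c - 3 \left(-2 + N{\left(1,0 \right)}\right)\right)^{2} = \left(-30 - 3 \left(-2 + \left(-4 + 1\right)\right)\right)^{2} = \left(-30 - 3 \left(-2 - 3\right)\right)^{2} = \left(-30 - -15\right)^{2} = \left(-30 + 15\right)^{2} = \left(-15\right)^{2} = 225$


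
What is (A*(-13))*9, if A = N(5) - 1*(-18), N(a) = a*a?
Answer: -5031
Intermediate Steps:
N(a) = a²
A = 43 (A = 5² - 1*(-18) = 25 + 18 = 43)
(A*(-13))*9 = (43*(-13))*9 = -559*9 = -5031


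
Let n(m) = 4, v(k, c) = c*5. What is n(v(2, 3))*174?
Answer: 696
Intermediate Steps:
v(k, c) = 5*c
n(v(2, 3))*174 = 4*174 = 696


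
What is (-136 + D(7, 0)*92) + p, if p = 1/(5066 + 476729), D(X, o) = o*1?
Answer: -65524119/481795 ≈ -136.00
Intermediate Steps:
D(X, o) = o
p = 1/481795 ≈ 2.0756e-6
(-136 + D(7, 0)*92) + p = (-136 + 0*92) + 1/481795 = (-136 + 0) + 1/481795 = -136 + 1/481795 = -65524119/481795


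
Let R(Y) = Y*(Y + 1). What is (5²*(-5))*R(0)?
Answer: 0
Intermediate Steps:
R(Y) = Y*(1 + Y)
(5²*(-5))*R(0) = (5²*(-5))*(0*(1 + 0)) = (25*(-5))*(0*1) = -125*0 = 0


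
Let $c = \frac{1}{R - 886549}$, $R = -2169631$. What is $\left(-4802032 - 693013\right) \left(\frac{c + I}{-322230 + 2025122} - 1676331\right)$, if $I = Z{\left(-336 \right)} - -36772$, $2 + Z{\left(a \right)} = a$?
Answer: $\frac{9587978562922408788896169}{1040868894512} \approx 9.2115 \cdot 10^{12}$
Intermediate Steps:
$Z{\left(a \right)} = -2 + a$
$I = 36434$ ($I = \left(-2 - 336\right) - -36772 = -338 + 36772 = 36434$)
$c = - \frac{1}{3056180}$ ($c = \frac{1}{-2169631 - 886549} = \frac{1}{-3056180} = - \frac{1}{3056180} \approx -3.2721 \cdot 10^{-7}$)
$\left(-4802032 - 693013\right) \left(\frac{c + I}{-322230 + 2025122} - 1676331\right) = \left(-4802032 - 693013\right) \left(\frac{- \frac{1}{3056180} + 36434}{-322230 + 2025122} - 1676331\right) = - 5495045 \left(\frac{111348862119}{3056180 \cdot 1702892} - 1676331\right) = - 5495045 \left(\frac{111348862119}{3056180} \cdot \frac{1}{1702892} - 1676331\right) = - 5495045 \left(\frac{111348862119}{5204344472560} - 1676331\right) = \left(-5495045\right) \left(- \frac{8724203862682115241}{5204344472560}\right) = \frac{9587978562922408788896169}{1040868894512}$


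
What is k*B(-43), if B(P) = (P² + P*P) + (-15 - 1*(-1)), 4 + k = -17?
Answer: -77364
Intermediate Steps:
k = -21 (k = -4 - 17 = -21)
B(P) = -14 + 2*P² (B(P) = (P² + P²) + (-15 + 1) = 2*P² - 14 = -14 + 2*P²)
k*B(-43) = -21*(-14 + 2*(-43)²) = -21*(-14 + 2*1849) = -21*(-14 + 3698) = -21*3684 = -77364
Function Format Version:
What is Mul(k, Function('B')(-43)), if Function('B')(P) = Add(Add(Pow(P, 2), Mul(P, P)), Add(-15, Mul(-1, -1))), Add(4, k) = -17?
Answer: -77364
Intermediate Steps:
k = -21 (k = Add(-4, -17) = -21)
Function('B')(P) = Add(-14, Mul(2, Pow(P, 2))) (Function('B')(P) = Add(Add(Pow(P, 2), Pow(P, 2)), Add(-15, 1)) = Add(Mul(2, Pow(P, 2)), -14) = Add(-14, Mul(2, Pow(P, 2))))
Mul(k, Function('B')(-43)) = Mul(-21, Add(-14, Mul(2, Pow(-43, 2)))) = Mul(-21, Add(-14, Mul(2, 1849))) = Mul(-21, Add(-14, 3698)) = Mul(-21, 3684) = -77364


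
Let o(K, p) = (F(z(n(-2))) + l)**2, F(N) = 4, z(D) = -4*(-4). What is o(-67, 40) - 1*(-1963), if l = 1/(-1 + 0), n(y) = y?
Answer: 1972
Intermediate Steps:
z(D) = 16
l = -1 (l = 1/(-1) = -1)
o(K, p) = 9 (o(K, p) = (4 - 1)**2 = 3**2 = 9)
o(-67, 40) - 1*(-1963) = 9 - 1*(-1963) = 9 + 1963 = 1972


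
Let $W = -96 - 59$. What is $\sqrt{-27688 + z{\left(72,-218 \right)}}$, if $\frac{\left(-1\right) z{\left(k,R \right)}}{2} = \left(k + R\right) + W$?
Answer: $i \sqrt{27086} \approx 164.58 i$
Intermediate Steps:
$W = -155$
$z{\left(k,R \right)} = 310 - 2 R - 2 k$ ($z{\left(k,R \right)} = - 2 \left(\left(k + R\right) - 155\right) = - 2 \left(\left(R + k\right) - 155\right) = - 2 \left(-155 + R + k\right) = 310 - 2 R - 2 k$)
$\sqrt{-27688 + z{\left(72,-218 \right)}} = \sqrt{-27688 - -602} = \sqrt{-27688 + \left(310 + 436 - 144\right)} = \sqrt{-27688 + 602} = \sqrt{-27086} = i \sqrt{27086}$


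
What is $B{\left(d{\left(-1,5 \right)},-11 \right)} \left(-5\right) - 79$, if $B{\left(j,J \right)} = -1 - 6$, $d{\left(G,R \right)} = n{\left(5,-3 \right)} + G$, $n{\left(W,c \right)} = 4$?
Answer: $-44$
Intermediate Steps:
$d{\left(G,R \right)} = 4 + G$
$B{\left(j,J \right)} = -7$ ($B{\left(j,J \right)} = -1 - 6 = -7$)
$B{\left(d{\left(-1,5 \right)},-11 \right)} \left(-5\right) - 79 = \left(-7\right) \left(-5\right) - 79 = 35 - 79 = -44$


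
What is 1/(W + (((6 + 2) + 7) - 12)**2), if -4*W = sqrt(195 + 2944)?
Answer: -144/1843 - 4*sqrt(3139)/1843 ≈ -0.19973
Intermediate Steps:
W = -sqrt(3139)/4 (W = -sqrt(195 + 2944)/4 = -sqrt(3139)/4 ≈ -14.007)
1/(W + (((6 + 2) + 7) - 12)**2) = 1/(-sqrt(3139)/4 + (((6 + 2) + 7) - 12)**2) = 1/(-sqrt(3139)/4 + ((8 + 7) - 12)**2) = 1/(-sqrt(3139)/4 + (15 - 12)**2) = 1/(-sqrt(3139)/4 + 3**2) = 1/(-sqrt(3139)/4 + 9) = 1/(9 - sqrt(3139)/4)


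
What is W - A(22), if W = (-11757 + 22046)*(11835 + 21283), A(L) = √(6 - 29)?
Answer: 340751102 - I*√23 ≈ 3.4075e+8 - 4.7958*I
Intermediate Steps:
A(L) = I*√23 (A(L) = √(-23) = I*√23)
W = 340751102 (W = 10289*33118 = 340751102)
W - A(22) = 340751102 - I*√23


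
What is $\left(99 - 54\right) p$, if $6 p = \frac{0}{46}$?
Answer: $0$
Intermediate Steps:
$p = 0$ ($p = \frac{0 \cdot \frac{1}{46}}{6} = \frac{1}{6} \cdot 0 = 0$)
$\left(99 - 54\right) p = \left(99 - 54\right) 0 = 45 \cdot 0 = 0$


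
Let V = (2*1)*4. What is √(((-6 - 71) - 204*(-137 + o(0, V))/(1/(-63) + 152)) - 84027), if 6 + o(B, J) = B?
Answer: 2*I*√76931100053/1915 ≈ 289.68*I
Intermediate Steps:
V = 8 (V = 2*4 = 8)
o(B, J) = -6 + B
√(((-6 - 71) - 204*(-137 + o(0, V))/(1/(-63) + 152)) - 84027) = √(((-6 - 71) - 204*(-137 + (-6 + 0))/(1/(-63) + 152)) - 84027) = √((-77 - 204*(-137 - 6)/(-1/63 + 152)) - 84027) = √((-77 - (-29172)/9575/63) - 84027) = √((-77 - (-29172)*63/9575) - 84027) = √((-77 - 204*(-9009/9575)) - 84027) = √((-77 + 1837836/9575) - 84027) = √(1100561/9575 - 84027) = √(-803457964/9575) = 2*I*√76931100053/1915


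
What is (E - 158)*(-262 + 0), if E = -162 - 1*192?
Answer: 134144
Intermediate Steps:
E = -354 (E = -162 - 192 = -354)
(E - 158)*(-262 + 0) = (-354 - 158)*(-262 + 0) = -512*(-262) = 134144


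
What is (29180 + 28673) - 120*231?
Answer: 30133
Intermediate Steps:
(29180 + 28673) - 120*231 = 57853 - 27720 = 30133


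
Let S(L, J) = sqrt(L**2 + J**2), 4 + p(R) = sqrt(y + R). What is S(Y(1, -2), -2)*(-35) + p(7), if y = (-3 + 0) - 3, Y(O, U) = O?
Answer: -3 - 35*sqrt(5) ≈ -81.262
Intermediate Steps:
y = -6 (y = -3 - 3 = -6)
p(R) = -4 + sqrt(-6 + R)
S(L, J) = sqrt(J**2 + L**2)
S(Y(1, -2), -2)*(-35) + p(7) = sqrt((-2)**2 + 1**2)*(-35) + (-4 + sqrt(-6 + 7)) = sqrt(4 + 1)*(-35) + (-4 + sqrt(1)) = sqrt(5)*(-35) + (-4 + 1) = -35*sqrt(5) - 3 = -3 - 35*sqrt(5)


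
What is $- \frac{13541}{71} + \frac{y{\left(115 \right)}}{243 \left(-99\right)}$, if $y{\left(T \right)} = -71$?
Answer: $- \frac{325750796}{1708047} \approx -190.72$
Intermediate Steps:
$- \frac{13541}{71} + \frac{y{\left(115 \right)}}{243 \left(-99\right)} = - \frac{13541}{71} - \frac{71}{243 \left(-99\right)} = \left(-13541\right) \frac{1}{71} - \frac{71}{-24057} = - \frac{13541}{71} - - \frac{71}{24057} = - \frac{13541}{71} + \frac{71}{24057} = - \frac{325750796}{1708047}$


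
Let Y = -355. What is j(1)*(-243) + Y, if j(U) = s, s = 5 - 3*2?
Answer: -112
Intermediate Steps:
s = -1 (s = 5 - 6 = -1)
j(U) = -1
j(1)*(-243) + Y = -1*(-243) - 355 = 243 - 355 = -112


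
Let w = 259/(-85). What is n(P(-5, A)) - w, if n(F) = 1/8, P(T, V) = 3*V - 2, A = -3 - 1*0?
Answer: 2157/680 ≈ 3.1721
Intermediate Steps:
A = -3 (A = -3 + 0 = -3)
P(T, V) = -2 + 3*V
n(F) = ⅛
w = -259/85 (w = 259*(-1/85) = -259/85 ≈ -3.0471)
n(P(-5, A)) - w = ⅛ - 1*(-259/85) = ⅛ + 259/85 = 2157/680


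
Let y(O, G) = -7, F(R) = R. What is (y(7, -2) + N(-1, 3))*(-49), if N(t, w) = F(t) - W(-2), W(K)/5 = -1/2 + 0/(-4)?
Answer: 539/2 ≈ 269.50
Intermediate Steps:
W(K) = -5/2 (W(K) = 5*(-1/2 + 0/(-4)) = 5*(-1*½ + 0*(-¼)) = 5*(-½ + 0) = 5*(-½) = -5/2)
N(t, w) = 5/2 + t (N(t, w) = t - 1*(-5/2) = t + 5/2 = 5/2 + t)
(y(7, -2) + N(-1, 3))*(-49) = (-7 + (5/2 - 1))*(-49) = (-7 + 3/2)*(-49) = -11/2*(-49) = 539/2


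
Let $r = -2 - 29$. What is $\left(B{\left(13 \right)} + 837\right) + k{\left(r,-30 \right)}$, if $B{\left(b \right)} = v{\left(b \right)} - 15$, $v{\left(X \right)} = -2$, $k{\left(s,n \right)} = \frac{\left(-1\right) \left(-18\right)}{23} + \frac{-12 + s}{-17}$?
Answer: $\frac{321915}{391} \approx 823.31$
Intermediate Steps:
$r = -31$
$k{\left(s,n \right)} = \frac{582}{391} - \frac{s}{17}$ ($k{\left(s,n \right)} = 18 \cdot \frac{1}{23} + \left(-12 + s\right) \left(- \frac{1}{17}\right) = \frac{18}{23} - \left(- \frac{12}{17} + \frac{s}{17}\right) = \frac{582}{391} - \frac{s}{17}$)
$B{\left(b \right)} = -17$ ($B{\left(b \right)} = -2 - 15 = -17$)
$\left(B{\left(13 \right)} + 837\right) + k{\left(r,-30 \right)} = \left(-17 + 837\right) + \left(\frac{582}{391} - - \frac{31}{17}\right) = 820 + \left(\frac{582}{391} + \frac{31}{17}\right) = 820 + \frac{1295}{391} = \frac{321915}{391}$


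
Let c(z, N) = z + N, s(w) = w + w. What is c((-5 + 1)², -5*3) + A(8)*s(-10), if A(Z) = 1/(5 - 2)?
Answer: -17/3 ≈ -5.6667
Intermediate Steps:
s(w) = 2*w
c(z, N) = N + z
A(Z) = ⅓ (A(Z) = 1/3 = ⅓)
c((-5 + 1)², -5*3) + A(8)*s(-10) = (-5*3 + (-5 + 1)²) + (2*(-10))/3 = (-15 + (-4)²) + (⅓)*(-20) = (-15 + 16) - 20/3 = 1 - 20/3 = -17/3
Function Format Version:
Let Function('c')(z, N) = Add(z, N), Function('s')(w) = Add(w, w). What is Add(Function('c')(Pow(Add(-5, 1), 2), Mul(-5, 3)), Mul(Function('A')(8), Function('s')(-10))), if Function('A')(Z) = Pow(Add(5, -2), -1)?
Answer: Rational(-17, 3) ≈ -5.6667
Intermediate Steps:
Function('s')(w) = Mul(2, w)
Function('c')(z, N) = Add(N, z)
Function('A')(Z) = Rational(1, 3) (Function('A')(Z) = Pow(3, -1) = Rational(1, 3))
Add(Function('c')(Pow(Add(-5, 1), 2), Mul(-5, 3)), Mul(Function('A')(8), Function('s')(-10))) = Add(Add(Mul(-5, 3), Pow(Add(-5, 1), 2)), Mul(Rational(1, 3), Mul(2, -10))) = Add(Add(-15, Pow(-4, 2)), Mul(Rational(1, 3), -20)) = Add(Add(-15, 16), Rational(-20, 3)) = Add(1, Rational(-20, 3)) = Rational(-17, 3)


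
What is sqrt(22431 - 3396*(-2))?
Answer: 3*sqrt(3247) ≈ 170.95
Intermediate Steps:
sqrt(22431 - 3396*(-2)) = sqrt(22431 + 6792) = sqrt(29223) = 3*sqrt(3247)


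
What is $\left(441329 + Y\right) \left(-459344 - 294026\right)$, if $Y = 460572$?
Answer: $-679465156370$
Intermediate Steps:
$\left(441329 + Y\right) \left(-459344 - 294026\right) = \left(441329 + 460572\right) \left(-459344 - 294026\right) = 901901 \left(-753370\right) = -679465156370$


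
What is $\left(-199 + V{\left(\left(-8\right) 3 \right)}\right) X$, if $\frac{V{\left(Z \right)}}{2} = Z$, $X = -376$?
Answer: $92872$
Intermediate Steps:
$V{\left(Z \right)} = 2 Z$
$\left(-199 + V{\left(\left(-8\right) 3 \right)}\right) X = \left(-199 + 2 \left(\left(-8\right) 3\right)\right) \left(-376\right) = \left(-199 + 2 \left(-24\right)\right) \left(-376\right) = \left(-199 - 48\right) \left(-376\right) = \left(-247\right) \left(-376\right) = 92872$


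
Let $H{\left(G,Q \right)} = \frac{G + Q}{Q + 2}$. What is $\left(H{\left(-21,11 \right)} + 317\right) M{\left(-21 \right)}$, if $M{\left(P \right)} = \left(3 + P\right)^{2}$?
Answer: $\frac{1331964}{13} \approx 1.0246 \cdot 10^{5}$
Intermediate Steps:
$H{\left(G,Q \right)} = \frac{G + Q}{2 + Q}$
$\left(H{\left(-21,11 \right)} + 317\right) M{\left(-21 \right)} = \left(\frac{-21 + 11}{2 + 11} + 317\right) \left(3 - 21\right)^{2} = \left(\frac{1}{13} \left(-10\right) + 317\right) \left(-18\right)^{2} = \left(\frac{1}{13} \left(-10\right) + 317\right) 324 = \left(- \frac{10}{13} + 317\right) 324 = \frac{4111}{13} \cdot 324 = \frac{1331964}{13}$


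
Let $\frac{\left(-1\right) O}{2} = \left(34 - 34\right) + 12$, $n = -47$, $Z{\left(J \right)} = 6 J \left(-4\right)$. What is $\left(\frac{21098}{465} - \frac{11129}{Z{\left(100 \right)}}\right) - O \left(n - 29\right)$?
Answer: $- \frac{131984921}{74400} \approx -1774.0$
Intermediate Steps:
$Z{\left(J \right)} = - 24 J$
$O = -24$ ($O = - 2 \left(\left(34 - 34\right) + 12\right) = - 2 \left(0 + 12\right) = \left(-2\right) 12 = -24$)
$\left(\frac{21098}{465} - \frac{11129}{Z{\left(100 \right)}}\right) - O \left(n - 29\right) = \left(\frac{21098}{465} - \frac{11129}{\left(-24\right) 100}\right) - - 24 \left(-47 - 29\right) = \left(21098 \cdot \frac{1}{465} - \frac{11129}{-2400}\right) - \left(-24\right) \left(-76\right) = \left(\frac{21098}{465} - - \frac{11129}{2400}\right) - 1824 = \left(\frac{21098}{465} + \frac{11129}{2400}\right) - 1824 = \frac{3720679}{74400} - 1824 = - \frac{131984921}{74400}$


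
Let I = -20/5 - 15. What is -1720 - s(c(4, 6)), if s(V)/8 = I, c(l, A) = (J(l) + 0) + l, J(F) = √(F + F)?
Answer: -1568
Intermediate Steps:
J(F) = √2*√F (J(F) = √(2*F) = √2*√F)
c(l, A) = l + √2*√l (c(l, A) = (√2*√l + 0) + l = √2*√l + l = l + √2*√l)
I = -19 (I = -20*⅕ - 15 = -4 - 15 = -19)
s(V) = -152 (s(V) = 8*(-19) = -152)
-1720 - s(c(4, 6)) = -1720 - 1*(-152) = -1720 + 152 = -1568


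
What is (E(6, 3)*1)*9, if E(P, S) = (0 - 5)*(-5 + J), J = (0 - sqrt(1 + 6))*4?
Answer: 225 + 180*sqrt(7) ≈ 701.24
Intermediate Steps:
J = -4*sqrt(7) (J = (0 - sqrt(7))*4 = -sqrt(7)*4 = -4*sqrt(7) ≈ -10.583)
E(P, S) = 25 + 20*sqrt(7) (E(P, S) = (0 - 5)*(-5 - 4*sqrt(7)) = -5*(-5 - 4*sqrt(7)) = 25 + 20*sqrt(7))
(E(6, 3)*1)*9 = ((25 + 20*sqrt(7))*1)*9 = (25 + 20*sqrt(7))*9 = 225 + 180*sqrt(7)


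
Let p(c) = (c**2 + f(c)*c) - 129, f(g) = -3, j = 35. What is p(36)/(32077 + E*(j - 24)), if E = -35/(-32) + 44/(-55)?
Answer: 169440/5132837 ≈ 0.033011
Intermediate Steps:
E = 47/160 (E = -35*(-1/32) + 44*(-1/55) = 35/32 - 4/5 = 47/160 ≈ 0.29375)
p(c) = -129 + c**2 - 3*c (p(c) = (c**2 - 3*c) - 129 = -129 + c**2 - 3*c)
p(36)/(32077 + E*(j - 24)) = (-129 + 36**2 - 3*36)/(32077 + 47*(35 - 24)/160) = (-129 + 1296 - 108)/(32077 + (47/160)*11) = 1059/(32077 + 517/160) = 1059/(5132837/160) = 1059*(160/5132837) = 169440/5132837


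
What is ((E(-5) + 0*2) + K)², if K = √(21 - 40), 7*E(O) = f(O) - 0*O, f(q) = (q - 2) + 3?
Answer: (-4 + 7*I*√19)²/49 ≈ -18.673 - 4.9816*I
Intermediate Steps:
f(q) = 1 + q (f(q) = (-2 + q) + 3 = 1 + q)
E(O) = ⅐ + O/7 (E(O) = ((1 + O) - 0*O)/7 = ((1 + O) - 1*0)/7 = ((1 + O) + 0)/7 = (1 + O)/7 = ⅐ + O/7)
K = I*√19 (K = √(-19) = I*√19 ≈ 4.3589*I)
((E(-5) + 0*2) + K)² = (((⅐ + (⅐)*(-5)) + 0*2) + I*√19)² = (((⅐ - 5/7) + 0) + I*√19)² = ((-4/7 + 0) + I*√19)² = (-4/7 + I*√19)²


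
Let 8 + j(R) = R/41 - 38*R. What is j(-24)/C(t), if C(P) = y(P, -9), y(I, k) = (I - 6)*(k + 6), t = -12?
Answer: 18520/1107 ≈ 16.730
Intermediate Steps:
y(I, k) = (-6 + I)*(6 + k)
C(P) = 18 - 3*P (C(P) = -36 - 6*(-9) + 6*P + P*(-9) = -36 + 54 + 6*P - 9*P = 18 - 3*P)
j(R) = -8 - 1557*R/41 (j(R) = -8 + (R/41 - 38*R) = -8 - 1557*R/41)
j(-24)/C(t) = (-8 - 1557/41*(-24))/(18 - 3*(-12)) = (-8 + 37368/41)/(18 + 36) = (37040/41)/54 = (37040/41)*(1/54) = 18520/1107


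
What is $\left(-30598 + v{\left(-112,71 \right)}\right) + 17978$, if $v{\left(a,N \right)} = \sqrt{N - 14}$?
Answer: $-12620 + \sqrt{57} \approx -12612.0$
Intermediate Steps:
$v{\left(a,N \right)} = \sqrt{-14 + N}$
$\left(-30598 + v{\left(-112,71 \right)}\right) + 17978 = \left(-30598 + \sqrt{-14 + 71}\right) + 17978 = \left(-30598 + \sqrt{57}\right) + 17978 = -12620 + \sqrt{57}$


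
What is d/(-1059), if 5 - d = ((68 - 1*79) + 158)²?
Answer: 21604/1059 ≈ 20.400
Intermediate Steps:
d = -21604 (d = 5 - ((68 - 1*79) + 158)² = 5 - ((68 - 79) + 158)² = 5 - (-11 + 158)² = 5 - 1*147² = 5 - 1*21609 = 5 - 21609 = -21604)
d/(-1059) = -21604/(-1059) = -21604*(-1/1059) = 21604/1059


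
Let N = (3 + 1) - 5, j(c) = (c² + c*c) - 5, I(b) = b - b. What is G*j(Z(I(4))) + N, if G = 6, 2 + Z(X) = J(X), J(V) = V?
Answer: 17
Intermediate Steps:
I(b) = 0
Z(X) = -2 + X
j(c) = -5 + 2*c² (j(c) = (c² + c²) - 5 = 2*c² - 5 = -5 + 2*c²)
N = -1 (N = 4 - 5 = -1)
G*j(Z(I(4))) + N = 6*(-5 + 2*(-2 + 0)²) - 1 = 6*(-5 + 2*(-2)²) - 1 = 6*(-5 + 2*4) - 1 = 6*(-5 + 8) - 1 = 6*3 - 1 = 18 - 1 = 17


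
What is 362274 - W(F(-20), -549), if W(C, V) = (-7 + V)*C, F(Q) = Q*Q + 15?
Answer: 593014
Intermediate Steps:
F(Q) = 15 + Q² (F(Q) = Q² + 15 = 15 + Q²)
W(C, V) = C*(-7 + V)
362274 - W(F(-20), -549) = 362274 - (15 + (-20)²)*(-7 - 549) = 362274 - (15 + 400)*(-556) = 362274 - 415*(-556) = 362274 - 1*(-230740) = 362274 + 230740 = 593014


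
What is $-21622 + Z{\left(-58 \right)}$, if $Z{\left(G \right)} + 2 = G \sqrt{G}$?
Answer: $-21624 - 58 i \sqrt{58} \approx -21624.0 - 441.71 i$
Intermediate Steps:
$Z{\left(G \right)} = -2 + G^{\frac{3}{2}}$ ($Z{\left(G \right)} = -2 + G \sqrt{G} = -2 + G^{\frac{3}{2}}$)
$-21622 + Z{\left(-58 \right)} = -21622 - \left(2 - \left(-58\right)^{\frac{3}{2}}\right) = -21622 - \left(2 + 58 i \sqrt{58}\right) = -21624 - 58 i \sqrt{58}$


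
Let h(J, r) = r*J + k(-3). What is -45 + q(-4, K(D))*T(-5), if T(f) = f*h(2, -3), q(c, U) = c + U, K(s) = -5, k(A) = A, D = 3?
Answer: -450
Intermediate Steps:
h(J, r) = -3 + J*r (h(J, r) = r*J - 3 = J*r - 3 = -3 + J*r)
q(c, U) = U + c
T(f) = -9*f (T(f) = f*(-3 + 2*(-3)) = f*(-3 - 6) = f*(-9) = -9*f)
-45 + q(-4, K(D))*T(-5) = -45 + (-5 - 4)*(-9*(-5)) = -45 - 9*45 = -45 - 405 = -450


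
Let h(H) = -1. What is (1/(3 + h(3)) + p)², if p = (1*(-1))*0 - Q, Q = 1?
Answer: ¼ ≈ 0.25000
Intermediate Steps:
p = -1 (p = (1*(-1))*0 - 1*1 = -1*0 - 1 = 0 - 1 = -1)
(1/(3 + h(3)) + p)² = (1/(3 - 1) - 1)² = (1/2 - 1)² = (½ - 1)² = (-½)² = ¼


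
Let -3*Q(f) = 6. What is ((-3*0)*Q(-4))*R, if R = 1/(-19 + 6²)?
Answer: 0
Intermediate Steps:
Q(f) = -2 (Q(f) = -⅓*6 = -2)
R = 1/17 (R = 1/(-19 + 36) = 1/17 ≈ 0.058824)
((-3*0)*Q(-4))*R = (-3*0*(-2))*(1/17) = (0*(-2))*(1/17) = 0*(1/17) = 0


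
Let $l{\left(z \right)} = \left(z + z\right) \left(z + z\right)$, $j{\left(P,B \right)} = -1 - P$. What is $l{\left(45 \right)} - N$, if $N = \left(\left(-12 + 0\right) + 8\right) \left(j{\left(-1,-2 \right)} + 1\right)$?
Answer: $8104$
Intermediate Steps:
$l{\left(z \right)} = 4 z^{2}$ ($l{\left(z \right)} = 2 z 2 z = 4 z^{2}$)
$N = -4$ ($N = \left(\left(-12 + 0\right) + 8\right) \left(\left(-1 - -1\right) + 1\right) = \left(-12 + 8\right) \left(\left(-1 + 1\right) + 1\right) = - 4 \left(0 + 1\right) = \left(-4\right) 1 = -4$)
$l{\left(45 \right)} - N = 4 \cdot 45^{2} - -4 = 4 \cdot 2025 + 4 = 8100 + 4 = 8104$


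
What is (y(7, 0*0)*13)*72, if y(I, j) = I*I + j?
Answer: 45864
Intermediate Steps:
y(I, j) = j + I² (y(I, j) = I² + j = j + I²)
(y(7, 0*0)*13)*72 = ((0*0 + 7²)*13)*72 = ((0 + 49)*13)*72 = (49*13)*72 = 637*72 = 45864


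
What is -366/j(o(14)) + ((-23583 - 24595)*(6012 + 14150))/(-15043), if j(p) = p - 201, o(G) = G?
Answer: 181650730070/2813041 ≈ 64575.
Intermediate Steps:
j(p) = -201 + p
-366/j(o(14)) + ((-23583 - 24595)*(6012 + 14150))/(-15043) = -366/(-201 + 14) + ((-23583 - 24595)*(6012 + 14150))/(-15043) = -366/(-187) - 48178*20162*(-1/15043) = -366*(-1/187) - 971364836*(-1/15043) = 366/187 + 971364836/15043 = 181650730070/2813041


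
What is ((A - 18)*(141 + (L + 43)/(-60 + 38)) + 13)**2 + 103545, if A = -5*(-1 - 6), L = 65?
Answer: 667479409/121 ≈ 5.5164e+6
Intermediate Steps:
A = 35 (A = -5*(-7) = 35)
((A - 18)*(141 + (L + 43)/(-60 + 38)) + 13)**2 + 103545 = ((35 - 18)*(141 + (65 + 43)/(-60 + 38)) + 13)**2 + 103545 = (17*(141 + 108/(-22)) + 13)**2 + 103545 = (17*(141 + 108*(-1/22)) + 13)**2 + 103545 = (17*(141 - 54/11) + 13)**2 + 103545 = (17*(1497/11) + 13)**2 + 103545 = (25449/11 + 13)**2 + 103545 = (25592/11)**2 + 103545 = 654950464/121 + 103545 = 667479409/121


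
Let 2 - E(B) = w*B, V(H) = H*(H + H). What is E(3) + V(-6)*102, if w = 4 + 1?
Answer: 7331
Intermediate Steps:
w = 5
V(H) = 2*H**2 (V(H) = H*(2*H) = 2*H**2)
E(B) = 2 - 5*B
E(3) + V(-6)*102 = (2 - 5*3) + (2*(-6)**2)*102 = (2 - 15) + (2*36)*102 = -13 + 72*102 = -13 + 7344 = 7331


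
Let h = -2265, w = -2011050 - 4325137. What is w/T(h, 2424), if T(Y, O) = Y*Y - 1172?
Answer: -6336187/5129053 ≈ -1.2354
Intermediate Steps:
w = -6336187
T(Y, O) = -1172 + Y**2 (T(Y, O) = Y**2 - 1172 = -1172 + Y**2)
w/T(h, 2424) = -6336187/(-1172 + (-2265)**2) = -6336187/(-1172 + 5130225) = -6336187/5129053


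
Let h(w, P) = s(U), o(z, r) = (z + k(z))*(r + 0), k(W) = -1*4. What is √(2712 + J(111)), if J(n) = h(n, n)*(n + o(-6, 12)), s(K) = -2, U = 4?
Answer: √2730 ≈ 52.249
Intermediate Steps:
k(W) = -4
o(z, r) = r*(-4 + z) (o(z, r) = (z - 4)*(r + 0) = (-4 + z)*r = r*(-4 + z))
h(w, P) = -2
J(n) = 240 - 2*n (J(n) = -2*(n + 12*(-4 - 6)) = -2*(n + 12*(-10)) = -2*(n - 120) = -2*(-120 + n) = 240 - 2*n)
√(2712 + J(111)) = √(2712 + (240 - 2*111)) = √(2712 + (240 - 222)) = √(2712 + 18) = √2730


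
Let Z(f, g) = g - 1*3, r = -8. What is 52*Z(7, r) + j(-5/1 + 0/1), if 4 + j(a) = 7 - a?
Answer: -564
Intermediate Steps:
j(a) = 3 - a (j(a) = -4 + (7 - a) = 3 - a)
Z(f, g) = -3 + g (Z(f, g) = g - 3 = -3 + g)
52*Z(7, r) + j(-5/1 + 0/1) = 52*(-3 - 8) + (3 - (-5/1 + 0/1)) = 52*(-11) + (3 - (-5*1 + 0*1)) = -572 + (3 - (-5 + 0)) = -572 + (3 - 1*(-5)) = -572 + (3 + 5) = -572 + 8 = -564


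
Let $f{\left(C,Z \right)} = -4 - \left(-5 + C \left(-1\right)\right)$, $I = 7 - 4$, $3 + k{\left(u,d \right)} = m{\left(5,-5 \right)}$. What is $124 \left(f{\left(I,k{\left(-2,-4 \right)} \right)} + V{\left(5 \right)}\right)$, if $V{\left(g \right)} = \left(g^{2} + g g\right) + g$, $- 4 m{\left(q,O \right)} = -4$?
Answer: $7316$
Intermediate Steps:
$m{\left(q,O \right)} = 1$ ($m{\left(q,O \right)} = \left(- \frac{1}{4}\right) \left(-4\right) = 1$)
$k{\left(u,d \right)} = -2$ ($k{\left(u,d \right)} = -3 + 1 = -2$)
$V{\left(g \right)} = g + 2 g^{2}$ ($V{\left(g \right)} = \left(g^{2} + g^{2}\right) + g = 2 g^{2} + g = g + 2 g^{2}$)
$I = 3$ ($I = 7 - 4 = 3$)
$f{\left(C,Z \right)} = 1 + C$ ($f{\left(C,Z \right)} = -4 - \left(-5 - C\right) = -4 + \left(5 + C\right) = 1 + C$)
$124 \left(f{\left(I,k{\left(-2,-4 \right)} \right)} + V{\left(5 \right)}\right) = 124 \left(\left(1 + 3\right) + 5 \left(1 + 2 \cdot 5\right)\right) = 124 \left(4 + 5 \left(1 + 10\right)\right) = 124 \left(4 + 5 \cdot 11\right) = 124 \left(4 + 55\right) = 124 \cdot 59 = 7316$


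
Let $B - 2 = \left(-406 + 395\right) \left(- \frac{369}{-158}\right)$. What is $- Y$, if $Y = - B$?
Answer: $- \frac{3743}{158} \approx -23.69$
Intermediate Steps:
$B = - \frac{3743}{158}$ ($B = 2 + \left(-406 + 395\right) \left(- \frac{369}{-158}\right) = 2 - 11 \left(\left(-369\right) \left(- \frac{1}{158}\right)\right) = 2 - \frac{4059}{158} = - \frac{3743}{158} \approx -23.69$)
$Y = \frac{3743}{158}$ ($Y = \left(-1\right) \left(- \frac{3743}{158}\right) = \frac{3743}{158} \approx 23.69$)
$- Y = \left(-1\right) \frac{3743}{158} = - \frac{3743}{158}$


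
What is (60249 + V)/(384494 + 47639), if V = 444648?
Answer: 504897/432133 ≈ 1.1684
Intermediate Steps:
(60249 + V)/(384494 + 47639) = (60249 + 444648)/(384494 + 47639) = 504897/432133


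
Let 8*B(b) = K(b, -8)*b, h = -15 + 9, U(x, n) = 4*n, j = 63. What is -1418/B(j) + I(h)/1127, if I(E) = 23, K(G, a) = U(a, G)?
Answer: -2755/3969 ≈ -0.69413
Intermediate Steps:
K(G, a) = 4*G
h = -6
B(b) = b**2/2 (B(b) = ((4*b)*b)/8 = (4*b**2)/8 = b**2/2)
-1418/B(j) + I(h)/1127 = -1418/((1/2)*63**2) + 23/1127 = -1418/((1/2)*3969) + 23*(1/1127) = -1418/3969/2 + 1/49 = -1418*2/3969 + 1/49 = -2836/3969 + 1/49 = -2755/3969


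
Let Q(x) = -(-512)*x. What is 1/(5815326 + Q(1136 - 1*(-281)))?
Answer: 1/6540830 ≈ 1.5289e-7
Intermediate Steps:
Q(x) = 512*x
1/(5815326 + Q(1136 - 1*(-281))) = 1/(5815326 + 512*(1136 - 1*(-281))) = 1/(5815326 + 512*(1136 + 281)) = 1/(5815326 + 512*1417) = 1/(5815326 + 725504) = 1/6540830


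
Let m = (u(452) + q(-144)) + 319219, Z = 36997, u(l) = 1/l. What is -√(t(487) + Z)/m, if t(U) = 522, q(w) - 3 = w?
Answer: -452*√37519/144223257 ≈ -0.00060706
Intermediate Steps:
q(w) = 3 + w
m = 144223257/452 (m = (1/452 + (3 - 144)) + 319219 = (1/452 - 141) + 319219 = -63731/452 + 319219 = 144223257/452 ≈ 3.1908e+5)
-√(t(487) + Z)/m = -√(522 + 36997)/144223257/452 = -√37519*452/144223257 = -452*√37519/144223257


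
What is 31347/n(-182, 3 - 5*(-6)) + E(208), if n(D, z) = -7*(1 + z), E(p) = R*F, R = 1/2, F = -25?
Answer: -17161/119 ≈ -144.21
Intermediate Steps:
R = ½ ≈ 0.50000
E(p) = -25/2 (E(p) = (½)*(-25) = -25/2)
n(D, z) = -7 - 7*z
31347/n(-182, 3 - 5*(-6)) + E(208) = 31347/(-7 - 7*(3 - 5*(-6))) - 25/2 = 31347/(-7 - 7*(3 + 30)) - 25/2 = 31347/(-7 - 7*33) - 25/2 = 31347/(-7 - 231) - 25/2 = 31347/(-238) - 25/2 = 31347*(-1/238) - 25/2 = -31347/238 - 25/2 = -17161/119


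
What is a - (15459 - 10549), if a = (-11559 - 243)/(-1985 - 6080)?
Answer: -39587348/8065 ≈ -4908.5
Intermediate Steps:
a = 11802/8065 (a = -11802/(-8065) = -11802*(-1/8065) = 11802/8065 ≈ 1.4634)
a - (15459 - 10549) = 11802/8065 - (15459 - 10549) = 11802/8065 - 1*4910 = 11802/8065 - 4910 = -39587348/8065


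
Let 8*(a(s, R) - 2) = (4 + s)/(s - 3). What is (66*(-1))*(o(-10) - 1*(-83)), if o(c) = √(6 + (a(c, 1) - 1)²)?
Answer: -5478 - 33*√19249/26 ≈ -5654.1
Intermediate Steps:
a(s, R) = 2 + (4 + s)/(8*(-3 + s)) (a(s, R) = 2 + ((4 + s)/(s - 3))/8 = 2 + ((4 + s)/(-3 + s))/8 = 2 + (4 + s)/(8*(-3 + s)))
o(c) = √(6 + (-1 + (-44 + 17*c)/(8*(-3 + c)))²) (o(c) = √(6 + ((-44 + 17*c)/(8*(-3 + c)) - 1)²) = √(6 + (-1 + (-44 + 17*c)/(8*(-3 + c)))²))
(66*(-1))*(o(-10) - 1*(-83)) = (66*(-1))*(√(384 + (20 - 9*(-10))²/(-3 - 10)²)/8 - 1*(-83)) = -66*(√(384 + (20 + 90)²/(-13)²)/8 + 83) = -66*(√(384 + (1/169)*110²)/8 + 83) = -66*(√(384 + (1/169)*12100)/8 + 83) = -66*(√(384 + 12100/169)/8 + 83) = -66*(√(76996/169)/8 + 83) = -66*((2*√19249/13)/8 + 83) = -66*(√19249/52 + 83) = -66*(83 + √19249/52) = -5478 - 33*√19249/26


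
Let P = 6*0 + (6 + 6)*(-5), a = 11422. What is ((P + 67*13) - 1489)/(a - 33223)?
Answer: 226/7267 ≈ 0.031099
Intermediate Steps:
P = -60 (P = 0 + 12*(-5) = 0 - 60 = -60)
((P + 67*13) - 1489)/(a - 33223) = ((-60 + 67*13) - 1489)/(11422 - 33223) = ((-60 + 871) - 1489)/(-21801) = (811 - 1489)*(-1/21801) = -678*(-1/21801) = 226/7267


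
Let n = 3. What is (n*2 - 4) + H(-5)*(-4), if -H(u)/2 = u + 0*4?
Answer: -38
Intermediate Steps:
H(u) = -2*u (H(u) = -2*(u + 0*4) = -2*(u + 0) = -2*u)
(n*2 - 4) + H(-5)*(-4) = (3*2 - 4) - 2*(-5)*(-4) = (6 - 4) + 10*(-4) = 2 - 40 = -38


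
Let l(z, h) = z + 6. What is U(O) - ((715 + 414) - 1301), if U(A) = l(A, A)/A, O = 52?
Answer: 4501/26 ≈ 173.12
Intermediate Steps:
l(z, h) = 6 + z
U(A) = (6 + A)/A
U(O) - ((715 + 414) - 1301) = (6 + 52)/52 - ((715 + 414) - 1301) = (1/52)*58 - (1129 - 1301) = 29/26 - 1*(-172) = 29/26 + 172 = 4501/26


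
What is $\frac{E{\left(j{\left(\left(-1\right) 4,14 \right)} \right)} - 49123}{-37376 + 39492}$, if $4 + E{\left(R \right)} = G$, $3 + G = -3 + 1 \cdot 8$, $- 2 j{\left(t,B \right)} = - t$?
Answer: $- \frac{49125}{2116} \approx -23.216$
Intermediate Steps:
$j{\left(t,B \right)} = \frac{t}{2}$ ($j{\left(t,B \right)} = - \frac{\left(-1\right) t}{2} = \frac{t}{2}$)
$G = 2$ ($G = -3 + \left(-3 + 1 \cdot 8\right) = -3 + \left(-3 + 8\right) = -3 + 5 = 2$)
$E{\left(R \right)} = -2$ ($E{\left(R \right)} = -4 + 2 = -2$)
$\frac{E{\left(j{\left(\left(-1\right) 4,14 \right)} \right)} - 49123}{-37376 + 39492} = \frac{-2 - 49123}{-37376 + 39492} = - \frac{49125}{2116}$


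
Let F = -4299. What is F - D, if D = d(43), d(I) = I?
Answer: -4342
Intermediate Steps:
D = 43
F - D = -4299 - 1*43 = -4299 - 43 = -4342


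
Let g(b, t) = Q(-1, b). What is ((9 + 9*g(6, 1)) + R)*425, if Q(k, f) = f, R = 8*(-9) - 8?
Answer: -7225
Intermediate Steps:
R = -80 (R = -72 - 8 = -80)
g(b, t) = b
((9 + 9*g(6, 1)) + R)*425 = ((9 + 9*6) - 80)*425 = ((9 + 54) - 80)*425 = (63 - 80)*425 = -17*425 = -7225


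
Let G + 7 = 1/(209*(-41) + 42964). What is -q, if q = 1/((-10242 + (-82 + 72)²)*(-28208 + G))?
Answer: -34395/9842353839208 ≈ -3.4946e-9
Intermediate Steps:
G = -240764/34395 (G = -7 + 1/(209*(-41) + 42964) = -7 + 1/(-8569 + 42964) = -7 + 1/34395 = -240764/34395 ≈ -7.0000)
q = 34395/9842353839208 (q = 1/((-10242 + (-82 + 72)²)*(-28208 - 240764/34395)) = 1/((-10242 + (-10)²)*(-970454924/34395)) = 1/((-10242 + 100)*(-970454924/34395)) = 1/(-10142*(-970454924/34395)) = 1/(9842353839208/34395) = 34395/9842353839208 ≈ 3.4946e-9)
-q = -1*34395/9842353839208 = -34395/9842353839208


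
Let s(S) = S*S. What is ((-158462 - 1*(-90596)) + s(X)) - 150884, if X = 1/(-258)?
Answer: -14560874999/66564 ≈ -2.1875e+5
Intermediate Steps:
X = -1/258 ≈ -0.0038760
s(S) = S**2
((-158462 - 1*(-90596)) + s(X)) - 150884 = ((-158462 - 1*(-90596)) + (-1/258)**2) - 150884 = ((-158462 + 90596) + 1/66564) - 150884 = (-67866 + 1/66564) - 150884 = -4517432423/66564 - 150884 = -14560874999/66564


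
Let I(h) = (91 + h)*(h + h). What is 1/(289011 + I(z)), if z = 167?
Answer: 1/375183 ≈ 2.6654e-6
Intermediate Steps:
I(h) = 2*h*(91 + h) (I(h) = (91 + h)*(2*h) = 2*h*(91 + h))
1/(289011 + I(z)) = 1/(289011 + 2*167*(91 + 167)) = 1/(289011 + 2*167*258) = 1/(289011 + 86172) = 1/375183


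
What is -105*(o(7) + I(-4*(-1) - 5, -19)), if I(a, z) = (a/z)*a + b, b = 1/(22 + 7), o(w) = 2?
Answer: -114660/551 ≈ -208.09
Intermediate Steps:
b = 1/29 ≈ 0.034483
I(a, z) = 1/29 + a²/z (I(a, z) = (a/z)*a + 1/29 = a²/z + 1/29 = 1/29 + a²/z)
-105*(o(7) + I(-4*(-1) - 5, -19)) = -105*(2 + ((-4*(-1) - 5)² + (1/29)*(-19))/(-19)) = -105*(2 - ((4 - 5)² - 19/29)/19) = -105*(2 - ((-1)² - 19/29)/19) = -105*(2 - (1 - 19/29)/19) = -105*(2 - 1/19*10/29) = -105*(2 - 10/551) = -105*1092/551 = -114660/551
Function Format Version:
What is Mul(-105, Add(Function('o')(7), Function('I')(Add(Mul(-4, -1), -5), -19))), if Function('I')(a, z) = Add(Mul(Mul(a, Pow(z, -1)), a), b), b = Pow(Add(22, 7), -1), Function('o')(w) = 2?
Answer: Rational(-114660, 551) ≈ -208.09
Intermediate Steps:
b = Rational(1, 29) (b = Pow(29, -1) = Rational(1, 29) ≈ 0.034483)
Function('I')(a, z) = Add(Rational(1, 29), Mul(Pow(a, 2), Pow(z, -1))) (Function('I')(a, z) = Add(Mul(Mul(a, Pow(z, -1)), a), Rational(1, 29)) = Add(Mul(Pow(a, 2), Pow(z, -1)), Rational(1, 29)) = Add(Rational(1, 29), Mul(Pow(a, 2), Pow(z, -1))))
Mul(-105, Add(Function('o')(7), Function('I')(Add(Mul(-4, -1), -5), -19))) = Mul(-105, Add(2, Mul(Pow(-19, -1), Add(Pow(Add(Mul(-4, -1), -5), 2), Mul(Rational(1, 29), -19))))) = Mul(-105, Add(2, Mul(Rational(-1, 19), Add(Pow(Add(4, -5), 2), Rational(-19, 29))))) = Mul(-105, Add(2, Mul(Rational(-1, 19), Add(Pow(-1, 2), Rational(-19, 29))))) = Mul(-105, Add(2, Mul(Rational(-1, 19), Add(1, Rational(-19, 29))))) = Mul(-105, Add(2, Mul(Rational(-1, 19), Rational(10, 29)))) = Mul(-105, Add(2, Rational(-10, 551))) = Mul(-105, Rational(1092, 551)) = Rational(-114660, 551)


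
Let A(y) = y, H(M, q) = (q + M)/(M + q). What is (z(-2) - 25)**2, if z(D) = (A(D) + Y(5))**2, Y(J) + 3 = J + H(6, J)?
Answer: 576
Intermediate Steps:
H(M, q) = 1 (H(M, q) = (M + q)/(M + q) = 1)
Y(J) = -2 + J (Y(J) = -3 + (J + 1) = -3 + (1 + J) = -2 + J)
z(D) = (3 + D)**2 (z(D) = (D + (-2 + 5))**2 = (D + 3)**2 = (3 + D)**2)
(z(-2) - 25)**2 = ((3 - 2)**2 - 25)**2 = (1**2 - 25)**2 = (1 - 25)**2 = (-24)**2 = 576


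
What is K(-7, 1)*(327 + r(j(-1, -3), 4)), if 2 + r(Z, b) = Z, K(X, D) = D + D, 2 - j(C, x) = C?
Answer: 656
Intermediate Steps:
j(C, x) = 2 - C
K(X, D) = 2*D
r(Z, b) = -2 + Z
K(-7, 1)*(327 + r(j(-1, -3), 4)) = (2*1)*(327 + (-2 + (2 - 1*(-1)))) = 2*(327 + (-2 + (2 + 1))) = 2*(327 + (-2 + 3)) = 2*(327 + 1) = 2*328 = 656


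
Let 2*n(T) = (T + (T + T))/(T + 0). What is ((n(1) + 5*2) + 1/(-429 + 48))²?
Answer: 76755121/580644 ≈ 132.19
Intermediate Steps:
n(T) = 3/2 (n(T) = ((T + (T + T))/(T + 0))/2 = ((T + 2*T)/T)/2 = ((3*T)/T)/2 = (½)*3 = 3/2)
((n(1) + 5*2) + 1/(-429 + 48))² = ((3/2 + 5*2) + 1/(-429 + 48))² = ((3/2 + 10) + 1/(-381))² = (23/2 - 1/381)² = (8761/762)² = 76755121/580644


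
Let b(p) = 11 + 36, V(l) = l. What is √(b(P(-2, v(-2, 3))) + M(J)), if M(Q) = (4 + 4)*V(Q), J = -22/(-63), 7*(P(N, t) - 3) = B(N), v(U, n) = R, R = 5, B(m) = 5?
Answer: √21959/21 ≈ 7.0565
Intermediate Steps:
v(U, n) = 5
P(N, t) = 26/7 (P(N, t) = 3 + (⅐)*5 = 3 + 5/7 = 26/7)
b(p) = 47
J = 22/63 (J = -22*(-1/63) = 22/63 ≈ 0.34921)
M(Q) = 8*Q (M(Q) = (4 + 4)*Q = 8*Q)
√(b(P(-2, v(-2, 3))) + M(J)) = √(47 + 8*(22/63)) = √(47 + 176/63) = √(3137/63) = √21959/21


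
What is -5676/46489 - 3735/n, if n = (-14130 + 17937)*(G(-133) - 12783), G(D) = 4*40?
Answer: -30287873669/248229363681 ≈ -0.12202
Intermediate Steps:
G(D) = 160
n = -48055761 (n = (-14130 + 17937)*(160 - 12783) = 3807*(-12623) = -48055761)
-5676/46489 - 3735/n = -5676/46489 - 3735/(-48055761) = -5676*1/46489 - 3735*(-1/48055761) = -5676/46489 + 415/5339529 = -30287873669/248229363681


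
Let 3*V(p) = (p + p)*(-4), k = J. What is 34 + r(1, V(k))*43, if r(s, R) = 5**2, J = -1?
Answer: 1109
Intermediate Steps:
k = -1
V(p) = -8*p/3 (V(p) = ((p + p)*(-4))/3 = ((2*p)*(-4))/3 = (-8*p)/3 = -8*p/3)
r(s, R) = 25
34 + r(1, V(k))*43 = 34 + 25*43 = 34 + 1075 = 1109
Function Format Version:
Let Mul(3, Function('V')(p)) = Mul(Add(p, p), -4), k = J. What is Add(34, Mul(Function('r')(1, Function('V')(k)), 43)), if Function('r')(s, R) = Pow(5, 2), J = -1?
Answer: 1109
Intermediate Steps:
k = -1
Function('V')(p) = Mul(Rational(-8, 3), p) (Function('V')(p) = Mul(Rational(1, 3), Mul(Add(p, p), -4)) = Mul(Rational(1, 3), Mul(Mul(2, p), -4)) = Mul(Rational(1, 3), Mul(-8, p)) = Mul(Rational(-8, 3), p))
Function('r')(s, R) = 25
Add(34, Mul(Function('r')(1, Function('V')(k)), 43)) = Add(34, Mul(25, 43)) = Add(34, 1075) = 1109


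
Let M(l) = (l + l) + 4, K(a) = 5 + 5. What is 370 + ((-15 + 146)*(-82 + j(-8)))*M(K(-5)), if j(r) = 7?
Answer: -235430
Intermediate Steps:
K(a) = 10
M(l) = 4 + 2*l (M(l) = 2*l + 4 = 4 + 2*l)
370 + ((-15 + 146)*(-82 + j(-8)))*M(K(-5)) = 370 + ((-15 + 146)*(-82 + 7))*(4 + 2*10) = 370 + (131*(-75))*(4 + 20) = 370 - 9825*24 = 370 - 235800 = -235430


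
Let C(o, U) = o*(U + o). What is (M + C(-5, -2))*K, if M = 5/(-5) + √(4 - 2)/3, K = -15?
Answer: -510 - 5*√2 ≈ -517.07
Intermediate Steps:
M = -1 + √2/3 (M = 5*(-⅕) + √2*(⅓) = -1 + √2/3 ≈ -0.52860)
(M + C(-5, -2))*K = ((-1 + √2/3) - 5*(-2 - 5))*(-15) = ((-1 + √2/3) - 5*(-7))*(-15) = ((-1 + √2/3) + 35)*(-15) = (34 + √2/3)*(-15) = -510 - 5*√2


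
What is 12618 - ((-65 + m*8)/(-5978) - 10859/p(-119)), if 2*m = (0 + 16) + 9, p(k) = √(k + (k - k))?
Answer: 10775777/854 - 10859*I*√119/119 ≈ 12618.0 - 995.44*I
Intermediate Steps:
p(k) = √k (p(k) = √(k + 0) = √k)
m = 25/2 (m = ((0 + 16) + 9)/2 = (16 + 9)/2 = (½)*25 = 25/2 ≈ 12.500)
12618 - ((-65 + m*8)/(-5978) - 10859/p(-119)) = 12618 - ((-65 + (25/2)*8)/(-5978) - 10859*(-I*√119/119)) = 12618 - ((-65 + 100)*(-1/5978) - 10859*(-I*√119/119)) = 12618 - (35*(-1/5978) - (-10859)*I*√119/119) = 12618 - (-5/854 + 10859*I*√119/119) = 12618 + (5/854 - 10859*I*√119/119) = 10775777/854 - 10859*I*√119/119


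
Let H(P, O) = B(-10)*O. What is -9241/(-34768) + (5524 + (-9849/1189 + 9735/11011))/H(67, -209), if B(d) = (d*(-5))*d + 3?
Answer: 33432454457693/104836969693456 ≈ 0.31890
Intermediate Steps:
B(d) = 3 - 5*d² (B(d) = (-5*d)*d + 3 = -5*d² + 3 = 3 - 5*d²)
H(P, O) = -497*O (H(P, O) = (3 - 5*(-10)²)*O = (3 - 5*100)*O = (3 - 500)*O = -497*O)
-9241/(-34768) + (5524 + (-9849/1189 + 9735/11011))/H(67, -209) = -9241/(-34768) + (5524 + (-9849/1189 + 9735/11011))/((-497*(-209))) = -9241*(-1/34768) + (5524 + (-9849*1/1189 + 9735*(1/11011)))/103873 = 9241/34768 + (5524 + (-9849/1189 + 885/1001))*(1/103873) = 9241/34768 + (5524 - 8806584/1190189)*(1/103873) = 9241/34768 + (6565797452/1190189)*(1/103873) = 9241/34768 + 6565797452/123628501997 = 33432454457693/104836969693456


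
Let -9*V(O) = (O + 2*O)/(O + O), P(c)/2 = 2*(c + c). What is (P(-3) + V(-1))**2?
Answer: 21025/36 ≈ 584.03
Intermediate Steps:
P(c) = 8*c (P(c) = 2*(2*(c + c)) = 2*(2*(2*c)) = 2*(4*c) = 8*c)
V(O) = -1/6 (V(O) = -(O + 2*O)/(9*(O + O)) = -3*O/(9*(2*O)) = -3*O*1/(2*O)/9 = -1/9*3/2 = -1/6)
(P(-3) + V(-1))**2 = (8*(-3) - 1/6)**2 = (-24 - 1/6)**2 = (-145/6)**2 = 21025/36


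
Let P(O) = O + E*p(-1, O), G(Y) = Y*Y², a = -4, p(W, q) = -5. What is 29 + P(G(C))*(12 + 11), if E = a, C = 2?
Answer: 673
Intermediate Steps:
G(Y) = Y³
E = -4
P(O) = 20 + O (P(O) = O - 4*(-5) = O + 20 = 20 + O)
29 + P(G(C))*(12 + 11) = 29 + (20 + 2³)*(12 + 11) = 29 + (20 + 8)*23 = 29 + 28*23 = 29 + 644 = 673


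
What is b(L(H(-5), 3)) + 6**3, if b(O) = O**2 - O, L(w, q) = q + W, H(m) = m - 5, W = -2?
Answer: 216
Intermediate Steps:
H(m) = -5 + m
L(w, q) = -2 + q (L(w, q) = q - 2 = -2 + q)
b(L(H(-5), 3)) + 6**3 = (-2 + 3)*(-1 + (-2 + 3)) + 6**3 = 1*(-1 + 1) + 216 = 1*0 + 216 = 0 + 216 = 216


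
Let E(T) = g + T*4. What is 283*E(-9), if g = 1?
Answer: -9905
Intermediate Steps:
E(T) = 1 + 4*T (E(T) = 1 + T*4 = 1 + 4*T)
283*E(-9) = 283*(1 + 4*(-9)) = 283*(1 - 36) = 283*(-35) = -9905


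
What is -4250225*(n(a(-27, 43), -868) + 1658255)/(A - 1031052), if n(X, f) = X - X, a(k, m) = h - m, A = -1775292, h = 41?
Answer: 7047956857375/2806344 ≈ 2.5114e+6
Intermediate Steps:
a(k, m) = 41 - m
n(X, f) = 0
-4250225*(n(a(-27, 43), -868) + 1658255)/(A - 1031052) = -4250225*(0 + 1658255)/(-1775292 - 1031052) = -4250225/((-2806344/1658255)) = -4250225/((-2806344*1/1658255)) = -4250225/(-2806344/1658255) = -4250225*(-1658255/2806344) = 7047956857375/2806344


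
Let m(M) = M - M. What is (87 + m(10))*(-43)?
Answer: -3741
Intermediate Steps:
m(M) = 0
(87 + m(10))*(-43) = (87 + 0)*(-43) = 87*(-43) = -3741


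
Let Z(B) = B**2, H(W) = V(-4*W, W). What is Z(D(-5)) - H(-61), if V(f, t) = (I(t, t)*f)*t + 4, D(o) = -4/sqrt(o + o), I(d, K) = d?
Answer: -4539648/5 ≈ -9.0793e+5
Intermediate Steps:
D(o) = -2*sqrt(2)/sqrt(o) (D(o) = -4*sqrt(2)/(2*sqrt(o)) = -2*sqrt(2)/sqrt(o))
V(f, t) = 4 + f*t**2 (V(f, t) = (t*f)*t + 4 = (f*t)*t + 4 = f*t**2 + 4 = 4 + f*t**2)
H(W) = 4 - 4*W**3 (H(W) = 4 + (-4*W)*W**2 = 4 - 4*W**3)
Z(D(-5)) - H(-61) = (-2*sqrt(2)/sqrt(-5))**2 - (4 - 4*(-61)**3) = (-2*sqrt(2)*(-I*sqrt(5)/5))**2 - (4 - 4*(-226981)) = (2*I*sqrt(10)/5)**2 - (4 + 907924) = -8/5 - 1*907928 = -8/5 - 907928 = -4539648/5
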